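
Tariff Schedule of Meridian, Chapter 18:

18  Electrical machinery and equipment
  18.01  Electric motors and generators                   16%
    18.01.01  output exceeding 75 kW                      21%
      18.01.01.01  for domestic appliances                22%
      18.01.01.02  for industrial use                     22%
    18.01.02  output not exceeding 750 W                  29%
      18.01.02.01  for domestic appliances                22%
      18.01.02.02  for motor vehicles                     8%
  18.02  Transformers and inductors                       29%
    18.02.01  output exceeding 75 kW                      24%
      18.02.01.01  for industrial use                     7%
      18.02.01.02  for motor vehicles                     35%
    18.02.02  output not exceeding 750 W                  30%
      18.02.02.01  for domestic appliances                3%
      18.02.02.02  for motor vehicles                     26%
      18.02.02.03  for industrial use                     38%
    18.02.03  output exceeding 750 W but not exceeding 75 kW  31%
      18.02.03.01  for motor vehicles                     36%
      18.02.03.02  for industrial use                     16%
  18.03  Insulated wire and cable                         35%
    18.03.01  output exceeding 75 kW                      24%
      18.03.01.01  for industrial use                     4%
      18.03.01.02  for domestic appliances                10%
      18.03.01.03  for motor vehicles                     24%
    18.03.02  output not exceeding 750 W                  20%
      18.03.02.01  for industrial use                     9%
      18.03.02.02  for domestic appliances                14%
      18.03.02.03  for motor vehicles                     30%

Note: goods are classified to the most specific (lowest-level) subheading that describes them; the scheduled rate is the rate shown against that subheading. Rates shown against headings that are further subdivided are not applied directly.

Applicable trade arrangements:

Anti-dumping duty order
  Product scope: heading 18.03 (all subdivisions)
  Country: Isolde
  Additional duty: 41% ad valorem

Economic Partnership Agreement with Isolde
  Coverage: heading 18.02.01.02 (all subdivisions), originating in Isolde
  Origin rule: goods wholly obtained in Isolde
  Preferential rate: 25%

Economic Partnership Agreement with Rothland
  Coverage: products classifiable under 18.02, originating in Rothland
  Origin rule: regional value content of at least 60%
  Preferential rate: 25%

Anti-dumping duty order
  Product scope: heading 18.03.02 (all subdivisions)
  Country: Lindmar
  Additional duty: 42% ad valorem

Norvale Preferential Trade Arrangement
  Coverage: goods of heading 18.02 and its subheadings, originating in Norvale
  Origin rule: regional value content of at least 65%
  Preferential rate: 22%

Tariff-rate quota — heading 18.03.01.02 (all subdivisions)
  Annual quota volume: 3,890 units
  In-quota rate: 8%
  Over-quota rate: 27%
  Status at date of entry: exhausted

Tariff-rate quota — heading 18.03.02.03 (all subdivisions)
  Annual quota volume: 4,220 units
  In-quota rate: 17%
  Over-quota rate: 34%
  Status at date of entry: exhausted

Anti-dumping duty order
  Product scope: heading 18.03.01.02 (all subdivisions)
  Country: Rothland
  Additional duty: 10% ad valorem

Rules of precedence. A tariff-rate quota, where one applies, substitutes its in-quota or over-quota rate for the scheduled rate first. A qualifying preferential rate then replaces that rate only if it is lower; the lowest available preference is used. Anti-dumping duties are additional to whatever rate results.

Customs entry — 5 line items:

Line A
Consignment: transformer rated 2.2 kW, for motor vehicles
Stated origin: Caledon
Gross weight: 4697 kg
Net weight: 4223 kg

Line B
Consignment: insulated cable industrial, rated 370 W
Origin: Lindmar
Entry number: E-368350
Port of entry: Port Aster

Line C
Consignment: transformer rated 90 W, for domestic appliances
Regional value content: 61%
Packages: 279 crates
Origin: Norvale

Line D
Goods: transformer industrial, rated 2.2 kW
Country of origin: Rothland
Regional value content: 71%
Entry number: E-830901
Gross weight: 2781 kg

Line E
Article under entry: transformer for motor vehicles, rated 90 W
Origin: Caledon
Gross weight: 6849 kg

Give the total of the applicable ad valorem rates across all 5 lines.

132%

Line A: transformer → 18.02; rated 2.2 kW → 18.02.03; for motor vehicles → 18.02.03.01. Scheduled 36%. No special measure applies. → 36%.
Line B: insulated cable → 18.03; rated 370 W → 18.03.02; industrial → 18.03.02.01. Scheduled 9%. anti-dumping (Lindmar, 18.03.02): +42%; total 9% + 42% = 51%. → 51%.
Line C: transformer → 18.02; rated 90 W → 18.02.02; for domestic appliances → 18.02.02.01. Scheduled 3%. Norvale agreement on 18.02: RVC < 65%. → 3%.
Line D: transformer → 18.02; rated 2.2 kW → 18.02.03; industrial → 18.02.03.02. Scheduled 16%. Rothland agreement on 18.02: RVC ≥ 60% → 25% available; preference 25% not lower than 16% → no reduction. → 16%.
Line E: transformer → 18.02; rated 90 W → 18.02.02; for motor vehicles → 18.02.02.02. Scheduled 26%. No special measure applies. → 26%.
Sum: 36% + 51% + 3% + 16% + 26% = 132%.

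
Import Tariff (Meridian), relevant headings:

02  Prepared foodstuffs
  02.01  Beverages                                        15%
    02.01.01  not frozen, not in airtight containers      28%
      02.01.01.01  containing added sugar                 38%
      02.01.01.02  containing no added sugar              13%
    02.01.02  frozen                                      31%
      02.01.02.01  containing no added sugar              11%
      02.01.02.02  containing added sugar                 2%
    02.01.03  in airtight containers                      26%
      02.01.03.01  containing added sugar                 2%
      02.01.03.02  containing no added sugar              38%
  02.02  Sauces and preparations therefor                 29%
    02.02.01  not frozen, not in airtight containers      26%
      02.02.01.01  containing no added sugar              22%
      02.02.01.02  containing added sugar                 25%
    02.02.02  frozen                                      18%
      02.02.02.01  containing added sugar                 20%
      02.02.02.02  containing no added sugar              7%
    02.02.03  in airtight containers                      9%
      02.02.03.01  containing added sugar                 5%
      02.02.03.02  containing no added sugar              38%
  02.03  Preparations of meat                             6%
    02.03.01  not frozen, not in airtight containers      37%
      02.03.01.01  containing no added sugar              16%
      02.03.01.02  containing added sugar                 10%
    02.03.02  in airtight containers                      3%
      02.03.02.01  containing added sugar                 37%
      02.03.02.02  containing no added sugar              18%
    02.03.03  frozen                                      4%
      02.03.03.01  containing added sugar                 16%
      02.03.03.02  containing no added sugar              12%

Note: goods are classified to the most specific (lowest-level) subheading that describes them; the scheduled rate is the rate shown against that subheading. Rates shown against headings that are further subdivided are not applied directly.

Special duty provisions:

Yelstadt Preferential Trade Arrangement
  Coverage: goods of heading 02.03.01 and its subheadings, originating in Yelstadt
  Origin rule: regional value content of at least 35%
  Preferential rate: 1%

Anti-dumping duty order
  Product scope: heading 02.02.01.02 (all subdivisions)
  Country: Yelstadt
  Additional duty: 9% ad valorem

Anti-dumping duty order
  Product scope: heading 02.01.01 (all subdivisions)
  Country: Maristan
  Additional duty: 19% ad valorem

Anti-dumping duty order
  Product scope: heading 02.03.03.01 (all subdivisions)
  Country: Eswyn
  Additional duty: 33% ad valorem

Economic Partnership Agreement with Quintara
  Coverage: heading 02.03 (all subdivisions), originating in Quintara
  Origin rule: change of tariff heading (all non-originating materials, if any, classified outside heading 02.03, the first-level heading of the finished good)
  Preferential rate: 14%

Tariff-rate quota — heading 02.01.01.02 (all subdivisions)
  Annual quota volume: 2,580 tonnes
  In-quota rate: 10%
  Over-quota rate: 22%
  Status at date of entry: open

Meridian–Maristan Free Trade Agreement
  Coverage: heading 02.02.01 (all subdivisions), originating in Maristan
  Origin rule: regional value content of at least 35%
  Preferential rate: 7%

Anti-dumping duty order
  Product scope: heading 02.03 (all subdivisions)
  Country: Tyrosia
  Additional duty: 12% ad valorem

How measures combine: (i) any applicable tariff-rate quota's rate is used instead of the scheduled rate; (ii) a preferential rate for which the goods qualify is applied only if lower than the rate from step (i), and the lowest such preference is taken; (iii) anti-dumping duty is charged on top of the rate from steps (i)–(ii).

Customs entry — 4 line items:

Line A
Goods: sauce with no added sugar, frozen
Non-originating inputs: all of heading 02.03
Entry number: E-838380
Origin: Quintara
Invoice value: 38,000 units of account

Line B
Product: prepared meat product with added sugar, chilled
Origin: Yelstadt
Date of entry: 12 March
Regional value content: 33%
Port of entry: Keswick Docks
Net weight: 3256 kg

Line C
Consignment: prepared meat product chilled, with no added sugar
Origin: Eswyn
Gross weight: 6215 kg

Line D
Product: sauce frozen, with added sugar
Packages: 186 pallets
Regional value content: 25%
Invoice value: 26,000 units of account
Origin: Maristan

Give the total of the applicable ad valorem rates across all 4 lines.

Line A: sauce → 02.02; frozen → 02.02.02; with no added sugar → 02.02.02.02. Scheduled 7%. Quintara agreement on 02.03: 02.02.02.02 not covered. → 7%.
Line B: prepared meat product → 02.03; chilled → 02.03.01; with added sugar → 02.03.01.02. Scheduled 10%. Yelstadt agreement on 02.03.01: RVC < 35%. → 10%.
Line C: prepared meat product → 02.03; chilled → 02.03.01; with no added sugar → 02.03.01.01. Scheduled 16%. No special measure applies. → 16%.
Line D: sauce → 02.02; frozen → 02.02.02; with added sugar → 02.02.02.01. Scheduled 20%. Maristan agreement on 02.02.01: 02.02.02.01 not covered. → 20%.
Sum: 7% + 10% + 16% + 20% = 53%.

53%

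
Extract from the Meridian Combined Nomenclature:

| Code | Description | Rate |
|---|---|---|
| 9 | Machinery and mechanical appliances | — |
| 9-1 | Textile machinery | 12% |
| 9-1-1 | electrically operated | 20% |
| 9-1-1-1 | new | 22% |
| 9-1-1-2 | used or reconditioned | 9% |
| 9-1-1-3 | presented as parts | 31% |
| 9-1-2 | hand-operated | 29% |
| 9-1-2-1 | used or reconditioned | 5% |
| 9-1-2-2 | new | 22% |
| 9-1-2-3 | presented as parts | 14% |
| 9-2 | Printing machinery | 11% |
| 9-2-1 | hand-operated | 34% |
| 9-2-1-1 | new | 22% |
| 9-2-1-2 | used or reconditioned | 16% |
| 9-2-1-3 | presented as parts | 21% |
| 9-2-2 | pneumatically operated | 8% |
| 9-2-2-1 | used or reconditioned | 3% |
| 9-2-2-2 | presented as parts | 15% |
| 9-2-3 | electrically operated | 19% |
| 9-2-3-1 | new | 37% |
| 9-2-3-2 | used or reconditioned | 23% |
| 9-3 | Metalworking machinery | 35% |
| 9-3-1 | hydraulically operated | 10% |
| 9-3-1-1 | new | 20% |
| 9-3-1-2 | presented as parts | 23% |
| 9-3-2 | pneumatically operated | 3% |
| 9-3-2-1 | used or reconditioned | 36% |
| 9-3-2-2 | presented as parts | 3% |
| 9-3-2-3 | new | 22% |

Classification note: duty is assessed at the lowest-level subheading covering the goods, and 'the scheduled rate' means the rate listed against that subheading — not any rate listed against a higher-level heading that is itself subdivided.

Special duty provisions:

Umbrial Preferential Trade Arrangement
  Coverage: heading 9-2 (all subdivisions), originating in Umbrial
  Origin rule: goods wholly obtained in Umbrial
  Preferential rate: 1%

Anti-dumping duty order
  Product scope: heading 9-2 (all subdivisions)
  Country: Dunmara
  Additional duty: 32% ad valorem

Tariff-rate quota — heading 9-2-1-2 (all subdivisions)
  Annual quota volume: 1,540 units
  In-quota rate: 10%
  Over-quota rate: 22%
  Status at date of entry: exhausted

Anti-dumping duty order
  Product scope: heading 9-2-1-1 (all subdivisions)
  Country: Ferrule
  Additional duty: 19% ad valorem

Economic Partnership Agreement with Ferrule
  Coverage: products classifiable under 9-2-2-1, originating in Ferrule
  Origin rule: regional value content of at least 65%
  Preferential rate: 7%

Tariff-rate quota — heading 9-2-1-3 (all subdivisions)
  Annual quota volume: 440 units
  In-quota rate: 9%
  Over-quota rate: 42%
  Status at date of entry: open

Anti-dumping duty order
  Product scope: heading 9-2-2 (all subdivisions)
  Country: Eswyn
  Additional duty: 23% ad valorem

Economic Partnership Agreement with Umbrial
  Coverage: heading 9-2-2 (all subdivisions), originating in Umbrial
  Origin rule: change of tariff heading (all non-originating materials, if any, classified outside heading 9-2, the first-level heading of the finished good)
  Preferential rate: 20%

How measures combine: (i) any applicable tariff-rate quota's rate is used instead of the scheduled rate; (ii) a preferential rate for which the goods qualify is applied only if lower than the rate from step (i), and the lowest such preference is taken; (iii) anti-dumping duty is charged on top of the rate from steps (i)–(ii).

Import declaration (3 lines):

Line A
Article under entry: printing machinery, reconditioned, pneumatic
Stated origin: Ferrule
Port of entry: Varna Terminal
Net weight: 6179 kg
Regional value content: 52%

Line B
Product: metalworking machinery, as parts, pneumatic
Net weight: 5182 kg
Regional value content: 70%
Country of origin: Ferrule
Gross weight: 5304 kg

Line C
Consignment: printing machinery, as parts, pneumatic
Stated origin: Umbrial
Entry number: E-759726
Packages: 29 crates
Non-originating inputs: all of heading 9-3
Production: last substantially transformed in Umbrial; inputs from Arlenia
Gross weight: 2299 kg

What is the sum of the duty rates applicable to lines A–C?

21%

Line A: printing → 9-2; pneumatic → 9-2-2; reconditioned → 9-2-2-1. Scheduled 3%. Ferrule agreement on 9-2-2-1: RVC < 65%. → 3%.
Line B: metalworking → 9-3; pneumatic → 9-3-2; as parts → 9-3-2-2. Scheduled 3%. Ferrule agreement on 9-2-2-1: 9-3-2-2 not covered. → 3%.
Line C: printing → 9-2; pneumatic → 9-2-2; as parts → 9-2-2-2. Scheduled 15%. Umbrial agreement on 9-2: not wholly obtained; Umbrial agreement on 9-2-2: CTH met → 20% available; preference 20% not lower than 15% → no reduction. → 15%.
Sum: 3% + 3% + 15% = 21%.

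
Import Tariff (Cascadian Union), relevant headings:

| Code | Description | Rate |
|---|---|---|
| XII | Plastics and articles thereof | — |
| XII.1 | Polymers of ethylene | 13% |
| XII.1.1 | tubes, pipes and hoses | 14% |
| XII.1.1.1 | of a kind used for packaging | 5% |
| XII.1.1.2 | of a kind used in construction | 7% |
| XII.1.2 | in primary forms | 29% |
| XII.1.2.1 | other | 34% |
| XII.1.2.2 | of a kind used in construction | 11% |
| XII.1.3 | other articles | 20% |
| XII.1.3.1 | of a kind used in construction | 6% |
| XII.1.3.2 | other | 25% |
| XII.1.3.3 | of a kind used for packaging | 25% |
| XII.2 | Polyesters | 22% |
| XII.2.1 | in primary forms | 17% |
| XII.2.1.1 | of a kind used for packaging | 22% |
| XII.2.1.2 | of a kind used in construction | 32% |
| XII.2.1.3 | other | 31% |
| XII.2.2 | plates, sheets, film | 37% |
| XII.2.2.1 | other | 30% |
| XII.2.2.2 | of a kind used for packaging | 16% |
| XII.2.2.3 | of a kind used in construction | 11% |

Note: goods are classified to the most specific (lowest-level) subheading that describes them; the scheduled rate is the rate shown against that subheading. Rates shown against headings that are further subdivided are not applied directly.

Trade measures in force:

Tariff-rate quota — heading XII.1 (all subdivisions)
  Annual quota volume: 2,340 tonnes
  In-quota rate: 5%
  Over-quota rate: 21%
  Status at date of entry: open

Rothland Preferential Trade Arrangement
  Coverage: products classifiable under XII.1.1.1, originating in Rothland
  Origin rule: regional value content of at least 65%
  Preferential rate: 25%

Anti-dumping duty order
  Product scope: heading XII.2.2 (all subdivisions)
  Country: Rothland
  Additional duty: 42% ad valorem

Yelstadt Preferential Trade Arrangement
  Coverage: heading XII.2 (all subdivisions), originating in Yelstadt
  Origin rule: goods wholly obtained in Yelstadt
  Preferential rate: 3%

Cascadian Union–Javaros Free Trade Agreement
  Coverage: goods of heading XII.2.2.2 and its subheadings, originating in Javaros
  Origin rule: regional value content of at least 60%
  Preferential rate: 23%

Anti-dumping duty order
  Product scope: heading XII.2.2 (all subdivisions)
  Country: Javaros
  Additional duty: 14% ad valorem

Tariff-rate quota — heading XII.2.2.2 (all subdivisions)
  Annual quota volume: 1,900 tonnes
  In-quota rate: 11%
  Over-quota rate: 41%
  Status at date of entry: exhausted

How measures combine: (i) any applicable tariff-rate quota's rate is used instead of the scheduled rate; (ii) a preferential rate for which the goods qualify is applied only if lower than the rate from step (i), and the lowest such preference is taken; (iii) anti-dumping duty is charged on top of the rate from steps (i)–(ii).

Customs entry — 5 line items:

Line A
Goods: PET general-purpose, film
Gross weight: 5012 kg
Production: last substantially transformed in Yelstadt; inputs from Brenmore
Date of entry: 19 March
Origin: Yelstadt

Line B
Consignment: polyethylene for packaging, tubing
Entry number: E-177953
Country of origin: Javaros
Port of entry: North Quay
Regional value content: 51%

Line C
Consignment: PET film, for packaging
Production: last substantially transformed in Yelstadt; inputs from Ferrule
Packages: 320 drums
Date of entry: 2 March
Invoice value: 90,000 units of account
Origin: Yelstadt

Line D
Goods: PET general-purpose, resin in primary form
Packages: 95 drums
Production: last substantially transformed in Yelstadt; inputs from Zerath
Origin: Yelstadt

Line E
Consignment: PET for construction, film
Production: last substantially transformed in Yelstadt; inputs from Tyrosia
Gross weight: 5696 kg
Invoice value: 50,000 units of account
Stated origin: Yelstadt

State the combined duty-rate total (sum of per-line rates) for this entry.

Line A: PET → XII.2; film → XII.2.2; general-purpose → XII.2.2.1. Scheduled 30%. Yelstadt agreement on XII.2: not wholly obtained. → 30%.
Line B: polyethylene → XII.1; tubing → XII.1.1; for packaging → XII.1.1.1. Scheduled 5%. quota on XII.1 open → in-quota 5%; Javaros agreement on XII.2.2.2: XII.1.1.1 not covered. → 5%.
Line C: PET → XII.2; film → XII.2.2; for packaging → XII.2.2.2. Scheduled 16%. quota on XII.2.2.2 exhausted → over-quota 41%; Yelstadt agreement on XII.2: not wholly obtained. → 41%.
Line D: PET → XII.2; resin in primary form → XII.2.1; general-purpose → XII.2.1.3. Scheduled 31%. Yelstadt agreement on XII.2: not wholly obtained. → 31%.
Line E: PET → XII.2; film → XII.2.2; for construction → XII.2.2.3. Scheduled 11%. Yelstadt agreement on XII.2: not wholly obtained. → 11%.
Sum: 30% + 5% + 41% + 31% + 11% = 118%.

118%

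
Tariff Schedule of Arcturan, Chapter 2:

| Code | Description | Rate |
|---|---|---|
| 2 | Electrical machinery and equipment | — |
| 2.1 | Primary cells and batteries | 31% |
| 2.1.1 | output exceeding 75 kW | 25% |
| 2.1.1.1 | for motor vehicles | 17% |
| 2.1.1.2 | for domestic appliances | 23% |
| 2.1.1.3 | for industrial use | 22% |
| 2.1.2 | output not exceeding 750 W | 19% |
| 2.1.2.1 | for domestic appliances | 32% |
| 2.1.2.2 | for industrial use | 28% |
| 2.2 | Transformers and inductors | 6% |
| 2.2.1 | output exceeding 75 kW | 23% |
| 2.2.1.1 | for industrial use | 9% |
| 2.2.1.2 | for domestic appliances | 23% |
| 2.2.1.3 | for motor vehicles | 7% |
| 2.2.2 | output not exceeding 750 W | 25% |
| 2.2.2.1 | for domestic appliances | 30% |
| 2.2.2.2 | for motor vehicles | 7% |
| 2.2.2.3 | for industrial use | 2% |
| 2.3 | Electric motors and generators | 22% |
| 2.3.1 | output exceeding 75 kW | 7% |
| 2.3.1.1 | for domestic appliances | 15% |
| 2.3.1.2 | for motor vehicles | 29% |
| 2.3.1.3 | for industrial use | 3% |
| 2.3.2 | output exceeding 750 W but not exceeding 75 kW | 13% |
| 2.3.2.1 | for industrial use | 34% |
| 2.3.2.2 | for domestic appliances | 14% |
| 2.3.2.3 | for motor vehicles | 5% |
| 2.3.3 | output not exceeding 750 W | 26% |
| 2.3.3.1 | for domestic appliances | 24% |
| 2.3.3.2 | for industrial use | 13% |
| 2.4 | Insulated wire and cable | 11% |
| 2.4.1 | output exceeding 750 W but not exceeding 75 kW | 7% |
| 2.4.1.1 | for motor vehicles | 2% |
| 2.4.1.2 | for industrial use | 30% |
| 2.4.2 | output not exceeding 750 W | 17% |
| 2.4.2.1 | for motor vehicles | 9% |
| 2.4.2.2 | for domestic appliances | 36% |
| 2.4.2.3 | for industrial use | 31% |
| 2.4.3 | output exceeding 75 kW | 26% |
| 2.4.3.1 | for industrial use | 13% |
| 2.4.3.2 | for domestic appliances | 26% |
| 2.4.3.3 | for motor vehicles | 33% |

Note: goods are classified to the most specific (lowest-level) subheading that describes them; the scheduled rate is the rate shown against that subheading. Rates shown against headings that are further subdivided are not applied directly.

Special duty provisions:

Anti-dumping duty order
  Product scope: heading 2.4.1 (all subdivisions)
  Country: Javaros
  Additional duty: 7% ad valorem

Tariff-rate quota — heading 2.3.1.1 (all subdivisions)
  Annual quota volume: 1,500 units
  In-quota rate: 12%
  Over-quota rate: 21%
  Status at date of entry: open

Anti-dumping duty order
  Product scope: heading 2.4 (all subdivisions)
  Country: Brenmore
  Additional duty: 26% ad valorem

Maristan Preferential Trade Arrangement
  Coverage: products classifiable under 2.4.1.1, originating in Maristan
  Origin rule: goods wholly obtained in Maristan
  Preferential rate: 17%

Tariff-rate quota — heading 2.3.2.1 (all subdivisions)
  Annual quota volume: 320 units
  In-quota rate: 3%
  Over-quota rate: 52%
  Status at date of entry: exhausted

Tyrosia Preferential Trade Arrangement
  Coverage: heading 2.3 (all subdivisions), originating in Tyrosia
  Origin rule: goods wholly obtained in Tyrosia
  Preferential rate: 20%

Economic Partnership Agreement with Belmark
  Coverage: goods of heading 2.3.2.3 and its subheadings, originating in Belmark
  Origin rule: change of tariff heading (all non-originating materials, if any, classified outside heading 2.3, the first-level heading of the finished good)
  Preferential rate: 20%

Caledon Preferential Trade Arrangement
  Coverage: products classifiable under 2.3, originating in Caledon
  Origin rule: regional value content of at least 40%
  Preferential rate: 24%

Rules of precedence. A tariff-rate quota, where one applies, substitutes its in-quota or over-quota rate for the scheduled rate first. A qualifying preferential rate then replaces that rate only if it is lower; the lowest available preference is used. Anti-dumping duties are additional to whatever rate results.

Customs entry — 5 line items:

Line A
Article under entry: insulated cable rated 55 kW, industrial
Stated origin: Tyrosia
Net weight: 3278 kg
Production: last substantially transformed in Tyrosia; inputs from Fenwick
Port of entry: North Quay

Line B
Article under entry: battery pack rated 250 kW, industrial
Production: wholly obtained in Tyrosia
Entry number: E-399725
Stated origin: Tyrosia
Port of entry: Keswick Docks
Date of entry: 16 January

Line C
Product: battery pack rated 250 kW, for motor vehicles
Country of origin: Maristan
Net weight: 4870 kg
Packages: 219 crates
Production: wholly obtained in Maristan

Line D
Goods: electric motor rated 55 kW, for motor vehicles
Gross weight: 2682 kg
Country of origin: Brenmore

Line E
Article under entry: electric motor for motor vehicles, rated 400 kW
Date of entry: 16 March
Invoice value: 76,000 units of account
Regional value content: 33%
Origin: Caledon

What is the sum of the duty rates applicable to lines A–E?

Line A: insulated cable → 2.4; rated 55 kW → 2.4.1; industrial → 2.4.1.2. Scheduled 30%. Tyrosia agreement on 2.3: 2.4.1.2 not covered. → 30%.
Line B: battery pack → 2.1; rated 250 kW → 2.1.1; industrial → 2.1.1.3. Scheduled 22%. Tyrosia agreement on 2.3: 2.1.1.3 not covered. → 22%.
Line C: battery pack → 2.1; rated 250 kW → 2.1.1; for motor vehicles → 2.1.1.1. Scheduled 17%. Maristan agreement on 2.4.1.1: 2.1.1.1 not covered. → 17%.
Line D: electric motor → 2.3; rated 55 kW → 2.3.2; for motor vehicles → 2.3.2.3. Scheduled 5%. No special measure applies. → 5%.
Line E: electric motor → 2.3; rated 400 kW → 2.3.1; for motor vehicles → 2.3.1.2. Scheduled 29%. Caledon agreement on 2.3: RVC < 40%. → 29%.
Sum: 30% + 22% + 17% + 5% + 29% = 103%.

103%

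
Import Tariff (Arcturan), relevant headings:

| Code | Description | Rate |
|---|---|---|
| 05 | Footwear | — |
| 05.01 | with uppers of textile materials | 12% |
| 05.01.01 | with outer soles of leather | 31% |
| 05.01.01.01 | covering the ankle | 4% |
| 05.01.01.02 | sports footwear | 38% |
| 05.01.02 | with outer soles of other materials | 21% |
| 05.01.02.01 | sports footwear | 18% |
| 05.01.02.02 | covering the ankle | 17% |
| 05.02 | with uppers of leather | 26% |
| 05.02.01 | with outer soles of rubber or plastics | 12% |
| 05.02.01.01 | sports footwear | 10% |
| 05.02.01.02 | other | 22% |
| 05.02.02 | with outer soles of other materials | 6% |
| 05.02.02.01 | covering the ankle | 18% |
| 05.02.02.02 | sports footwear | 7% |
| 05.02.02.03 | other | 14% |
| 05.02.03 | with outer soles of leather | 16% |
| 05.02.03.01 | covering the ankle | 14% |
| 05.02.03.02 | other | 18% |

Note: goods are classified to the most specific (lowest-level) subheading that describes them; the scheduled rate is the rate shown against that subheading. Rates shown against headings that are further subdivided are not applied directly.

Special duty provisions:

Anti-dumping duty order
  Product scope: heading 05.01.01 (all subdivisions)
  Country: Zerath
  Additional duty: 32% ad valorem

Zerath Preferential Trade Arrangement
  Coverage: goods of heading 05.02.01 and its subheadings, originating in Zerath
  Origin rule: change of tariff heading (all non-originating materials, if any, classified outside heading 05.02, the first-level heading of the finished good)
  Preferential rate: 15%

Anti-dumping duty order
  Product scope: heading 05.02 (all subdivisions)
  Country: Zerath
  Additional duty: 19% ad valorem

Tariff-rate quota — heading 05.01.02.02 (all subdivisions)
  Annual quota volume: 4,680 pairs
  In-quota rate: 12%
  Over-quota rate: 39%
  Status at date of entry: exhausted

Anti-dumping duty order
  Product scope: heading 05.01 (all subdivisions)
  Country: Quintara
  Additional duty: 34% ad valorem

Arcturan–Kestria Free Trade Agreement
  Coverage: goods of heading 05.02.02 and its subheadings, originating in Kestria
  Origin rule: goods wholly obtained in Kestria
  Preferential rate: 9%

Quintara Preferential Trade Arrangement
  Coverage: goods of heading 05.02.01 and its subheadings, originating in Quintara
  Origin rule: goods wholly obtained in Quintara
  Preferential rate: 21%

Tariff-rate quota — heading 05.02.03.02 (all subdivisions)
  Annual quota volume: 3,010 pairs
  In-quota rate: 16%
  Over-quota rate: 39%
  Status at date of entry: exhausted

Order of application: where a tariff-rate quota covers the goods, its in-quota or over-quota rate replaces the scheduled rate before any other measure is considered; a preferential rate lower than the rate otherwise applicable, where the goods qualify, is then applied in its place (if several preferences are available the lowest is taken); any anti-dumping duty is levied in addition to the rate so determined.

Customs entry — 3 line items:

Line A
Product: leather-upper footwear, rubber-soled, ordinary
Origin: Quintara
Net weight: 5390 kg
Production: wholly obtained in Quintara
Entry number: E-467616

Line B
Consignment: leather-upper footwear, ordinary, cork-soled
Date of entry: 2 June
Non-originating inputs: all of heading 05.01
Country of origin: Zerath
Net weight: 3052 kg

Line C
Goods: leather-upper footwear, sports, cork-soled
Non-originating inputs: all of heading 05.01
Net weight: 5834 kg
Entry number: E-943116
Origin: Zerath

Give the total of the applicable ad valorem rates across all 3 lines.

80%

Line A: leather-upper → 05.02; rubber-soled → 05.02.01; ordinary → 05.02.01.02. Scheduled 22%. Quintara agreement on 05.02.01: wholly obtained → 21% available; preferential 21%. → 21%.
Line B: leather-upper → 05.02; cork-soled → 05.02.02; ordinary → 05.02.02.03. Scheduled 14%. Zerath agreement on 05.02.01: 05.02.02.03 not covered; anti-dumping (Zerath, 05.02): +19%; total 14% + 19% = 33%. → 33%.
Line C: leather-upper → 05.02; cork-soled → 05.02.02; sports → 05.02.02.02. Scheduled 7%. Zerath agreement on 05.02.01: 05.02.02.02 not covered; anti-dumping (Zerath, 05.02): +19%; total 7% + 19% = 26%. → 26%.
Sum: 21% + 33% + 26% = 80%.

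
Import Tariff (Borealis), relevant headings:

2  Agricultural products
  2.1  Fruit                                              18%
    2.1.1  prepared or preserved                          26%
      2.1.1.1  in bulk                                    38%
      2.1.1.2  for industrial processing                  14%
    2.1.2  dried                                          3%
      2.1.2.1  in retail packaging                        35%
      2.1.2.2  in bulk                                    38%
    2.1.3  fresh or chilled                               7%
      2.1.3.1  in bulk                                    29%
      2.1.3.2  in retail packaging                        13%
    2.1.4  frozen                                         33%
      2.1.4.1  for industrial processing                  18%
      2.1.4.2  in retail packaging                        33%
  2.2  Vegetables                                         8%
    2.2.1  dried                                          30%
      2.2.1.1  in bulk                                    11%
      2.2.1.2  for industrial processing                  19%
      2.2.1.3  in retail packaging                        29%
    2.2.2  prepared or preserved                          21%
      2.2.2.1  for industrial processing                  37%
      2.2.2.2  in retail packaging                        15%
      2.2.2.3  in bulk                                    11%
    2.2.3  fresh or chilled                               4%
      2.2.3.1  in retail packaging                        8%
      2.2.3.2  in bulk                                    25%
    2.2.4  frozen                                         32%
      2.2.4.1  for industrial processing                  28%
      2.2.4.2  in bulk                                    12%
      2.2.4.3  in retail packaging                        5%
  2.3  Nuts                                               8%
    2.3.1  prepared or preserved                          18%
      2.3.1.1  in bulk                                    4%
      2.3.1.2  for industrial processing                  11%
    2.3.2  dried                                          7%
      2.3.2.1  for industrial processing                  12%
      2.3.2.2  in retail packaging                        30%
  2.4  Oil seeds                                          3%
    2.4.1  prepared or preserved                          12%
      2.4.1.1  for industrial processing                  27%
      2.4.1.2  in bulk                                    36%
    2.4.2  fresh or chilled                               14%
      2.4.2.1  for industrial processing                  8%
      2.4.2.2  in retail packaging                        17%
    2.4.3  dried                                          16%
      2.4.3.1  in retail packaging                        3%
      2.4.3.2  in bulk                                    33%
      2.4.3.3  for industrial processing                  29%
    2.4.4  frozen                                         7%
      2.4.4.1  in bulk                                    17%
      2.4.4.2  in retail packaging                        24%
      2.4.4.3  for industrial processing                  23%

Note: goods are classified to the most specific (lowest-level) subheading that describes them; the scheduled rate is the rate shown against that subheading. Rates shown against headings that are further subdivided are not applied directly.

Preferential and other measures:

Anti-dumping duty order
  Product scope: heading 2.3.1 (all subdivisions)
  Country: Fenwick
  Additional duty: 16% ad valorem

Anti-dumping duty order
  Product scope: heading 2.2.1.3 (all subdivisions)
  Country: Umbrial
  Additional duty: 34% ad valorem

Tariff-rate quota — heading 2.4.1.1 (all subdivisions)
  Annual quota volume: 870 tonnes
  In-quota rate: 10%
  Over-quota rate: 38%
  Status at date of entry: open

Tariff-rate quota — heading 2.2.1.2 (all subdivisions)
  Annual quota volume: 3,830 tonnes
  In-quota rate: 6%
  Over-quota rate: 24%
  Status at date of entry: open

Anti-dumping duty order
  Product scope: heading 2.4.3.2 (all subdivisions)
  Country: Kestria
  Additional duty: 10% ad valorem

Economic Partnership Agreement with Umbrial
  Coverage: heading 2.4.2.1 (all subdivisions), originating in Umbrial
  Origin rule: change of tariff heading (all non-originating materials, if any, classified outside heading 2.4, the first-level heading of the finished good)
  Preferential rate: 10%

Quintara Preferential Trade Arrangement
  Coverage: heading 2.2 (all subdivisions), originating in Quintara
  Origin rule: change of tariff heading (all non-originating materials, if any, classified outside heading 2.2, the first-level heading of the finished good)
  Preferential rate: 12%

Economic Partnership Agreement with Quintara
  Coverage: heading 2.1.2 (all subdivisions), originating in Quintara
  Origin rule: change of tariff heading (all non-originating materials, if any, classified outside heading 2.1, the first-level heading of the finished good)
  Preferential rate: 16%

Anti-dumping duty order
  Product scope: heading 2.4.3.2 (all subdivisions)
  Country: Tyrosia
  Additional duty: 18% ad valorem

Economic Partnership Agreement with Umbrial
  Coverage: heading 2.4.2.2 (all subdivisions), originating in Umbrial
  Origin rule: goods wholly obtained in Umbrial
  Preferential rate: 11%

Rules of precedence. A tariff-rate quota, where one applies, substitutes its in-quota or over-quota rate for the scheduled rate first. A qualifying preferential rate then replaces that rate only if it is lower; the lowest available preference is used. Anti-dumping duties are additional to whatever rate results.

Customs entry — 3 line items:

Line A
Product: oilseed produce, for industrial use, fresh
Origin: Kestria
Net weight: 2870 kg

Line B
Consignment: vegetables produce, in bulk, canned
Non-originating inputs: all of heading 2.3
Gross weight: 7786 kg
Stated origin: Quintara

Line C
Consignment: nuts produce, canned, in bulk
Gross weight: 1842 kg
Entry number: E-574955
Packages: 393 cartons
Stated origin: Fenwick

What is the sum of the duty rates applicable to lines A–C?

Line A: oilseed → 2.4; fresh → 2.4.2; for industrial use → 2.4.2.1. Scheduled 8%. No special measure applies. → 8%.
Line B: vegetables → 2.2; canned → 2.2.2; in bulk → 2.2.2.3. Scheduled 11%. Quintara agreement on 2.2: CTH met → 12% available; Quintara agreement on 2.1.2: 2.2.2.3 not covered; preference 12% not lower than 11% → no reduction. → 11%.
Line C: nuts → 2.3; canned → 2.3.1; in bulk → 2.3.1.1. Scheduled 4%. anti-dumping (Fenwick, 2.3.1): +16%; total 4% + 16% = 20%. → 20%.
Sum: 8% + 11% + 20% = 39%.

39%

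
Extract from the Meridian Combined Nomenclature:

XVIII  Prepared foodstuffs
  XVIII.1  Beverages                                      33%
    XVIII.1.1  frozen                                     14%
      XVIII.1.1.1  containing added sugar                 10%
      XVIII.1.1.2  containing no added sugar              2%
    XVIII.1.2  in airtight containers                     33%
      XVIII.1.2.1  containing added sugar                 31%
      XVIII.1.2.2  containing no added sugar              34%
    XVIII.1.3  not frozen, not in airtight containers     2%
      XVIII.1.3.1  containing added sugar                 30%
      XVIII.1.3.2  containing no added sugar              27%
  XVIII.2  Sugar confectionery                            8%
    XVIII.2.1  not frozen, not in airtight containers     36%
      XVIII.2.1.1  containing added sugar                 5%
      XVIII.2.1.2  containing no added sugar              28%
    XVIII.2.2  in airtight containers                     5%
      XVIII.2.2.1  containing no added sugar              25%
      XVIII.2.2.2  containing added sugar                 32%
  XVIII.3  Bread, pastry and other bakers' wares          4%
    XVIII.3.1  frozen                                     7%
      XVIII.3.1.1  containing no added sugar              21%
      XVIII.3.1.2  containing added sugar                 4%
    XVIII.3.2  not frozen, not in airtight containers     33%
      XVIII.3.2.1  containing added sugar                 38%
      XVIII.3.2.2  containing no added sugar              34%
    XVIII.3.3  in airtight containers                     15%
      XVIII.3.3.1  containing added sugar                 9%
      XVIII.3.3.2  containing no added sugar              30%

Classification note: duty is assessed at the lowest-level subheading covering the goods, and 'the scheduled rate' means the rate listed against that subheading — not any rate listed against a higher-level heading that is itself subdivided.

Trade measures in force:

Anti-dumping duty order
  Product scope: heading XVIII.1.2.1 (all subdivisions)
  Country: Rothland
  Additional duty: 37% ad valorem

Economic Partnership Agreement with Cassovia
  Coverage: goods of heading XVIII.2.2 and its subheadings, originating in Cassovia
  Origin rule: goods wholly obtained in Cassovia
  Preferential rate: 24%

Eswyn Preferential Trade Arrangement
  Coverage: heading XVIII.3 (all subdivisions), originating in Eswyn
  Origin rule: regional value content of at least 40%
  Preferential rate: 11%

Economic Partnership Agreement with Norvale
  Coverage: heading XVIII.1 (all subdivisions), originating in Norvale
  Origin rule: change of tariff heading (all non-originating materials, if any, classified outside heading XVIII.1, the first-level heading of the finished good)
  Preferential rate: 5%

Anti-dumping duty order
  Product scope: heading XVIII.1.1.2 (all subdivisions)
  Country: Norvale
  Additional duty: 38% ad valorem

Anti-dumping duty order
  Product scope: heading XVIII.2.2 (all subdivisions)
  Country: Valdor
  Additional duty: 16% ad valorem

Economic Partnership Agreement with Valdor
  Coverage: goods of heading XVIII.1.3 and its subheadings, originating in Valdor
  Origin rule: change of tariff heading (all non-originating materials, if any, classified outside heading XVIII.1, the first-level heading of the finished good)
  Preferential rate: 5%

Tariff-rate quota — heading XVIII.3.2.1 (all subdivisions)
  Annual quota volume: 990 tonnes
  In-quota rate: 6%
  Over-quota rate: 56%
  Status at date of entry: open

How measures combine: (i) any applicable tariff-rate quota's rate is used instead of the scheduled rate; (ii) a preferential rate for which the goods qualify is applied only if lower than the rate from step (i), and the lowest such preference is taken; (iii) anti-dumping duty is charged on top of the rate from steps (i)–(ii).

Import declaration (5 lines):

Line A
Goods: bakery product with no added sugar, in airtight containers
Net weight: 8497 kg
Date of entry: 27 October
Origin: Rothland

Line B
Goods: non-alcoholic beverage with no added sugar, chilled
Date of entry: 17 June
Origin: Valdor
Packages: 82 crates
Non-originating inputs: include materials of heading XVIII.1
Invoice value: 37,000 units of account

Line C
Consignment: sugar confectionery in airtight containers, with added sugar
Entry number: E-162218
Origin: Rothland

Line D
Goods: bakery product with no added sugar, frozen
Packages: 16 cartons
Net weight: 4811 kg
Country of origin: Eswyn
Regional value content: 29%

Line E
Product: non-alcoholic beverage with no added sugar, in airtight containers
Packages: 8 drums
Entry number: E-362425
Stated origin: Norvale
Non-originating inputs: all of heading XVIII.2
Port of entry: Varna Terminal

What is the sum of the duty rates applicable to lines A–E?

Line A: bakery product → XVIII.3; in airtight containers → XVIII.3.3; with no added sugar → XVIII.3.3.2. Scheduled 30%. No special measure applies. → 30%.
Line B: non-alcoholic beverage → XVIII.1; chilled → XVIII.1.3; with no added sugar → XVIII.1.3.2. Scheduled 27%. Valdor agreement on XVIII.1.3: CTH not met. → 27%.
Line C: sugar confectionery → XVIII.2; in airtight containers → XVIII.2.2; with added sugar → XVIII.2.2.2. Scheduled 32%. No special measure applies. → 32%.
Line D: bakery product → XVIII.3; frozen → XVIII.3.1; with no added sugar → XVIII.3.1.1. Scheduled 21%. Eswyn agreement on XVIII.3: RVC < 40%. → 21%.
Line E: non-alcoholic beverage → XVIII.1; in airtight containers → XVIII.1.2; with no added sugar → XVIII.1.2.2. Scheduled 34%. Norvale agreement on XVIII.1: CTH met → 5% available; preferential 5%. → 5%.
Sum: 30% + 27% + 32% + 21% + 5% = 115%.

115%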